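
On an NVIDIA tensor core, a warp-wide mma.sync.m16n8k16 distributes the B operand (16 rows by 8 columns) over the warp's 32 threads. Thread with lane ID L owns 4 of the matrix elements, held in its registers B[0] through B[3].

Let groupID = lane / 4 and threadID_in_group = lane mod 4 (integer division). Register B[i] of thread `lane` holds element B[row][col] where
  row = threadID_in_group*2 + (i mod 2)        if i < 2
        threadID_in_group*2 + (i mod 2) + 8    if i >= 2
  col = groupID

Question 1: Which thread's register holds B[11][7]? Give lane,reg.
29,3

c=7->g=7  r=11->rb=1,t=1,b0=1
L=7*4+1=29  i=1*2+1=3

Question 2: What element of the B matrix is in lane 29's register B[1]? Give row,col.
3,7

L=29->gid=29>>2=7, tid=29&3=1
[1]->row 1·2+1+0=3  col gid=7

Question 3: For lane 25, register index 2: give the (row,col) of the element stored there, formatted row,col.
10,6

lane 25: G=6 (25/4), T=1 (25%4)
i=2: r=1*2+0+8=10, c=G=6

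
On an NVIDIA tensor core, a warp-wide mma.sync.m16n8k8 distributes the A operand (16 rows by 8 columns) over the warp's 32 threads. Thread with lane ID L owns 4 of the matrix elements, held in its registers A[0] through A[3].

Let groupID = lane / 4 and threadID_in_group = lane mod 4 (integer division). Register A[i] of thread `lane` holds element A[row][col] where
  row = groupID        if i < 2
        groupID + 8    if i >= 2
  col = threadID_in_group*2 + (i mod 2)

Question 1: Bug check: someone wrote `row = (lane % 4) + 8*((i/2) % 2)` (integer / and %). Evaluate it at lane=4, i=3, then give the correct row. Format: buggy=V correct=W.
`(lane % 4) + 8*((i/2) % 2)`[4,3]→8
lane 4: G=1 (4/4), T=0 (4%4)
i=3: r=1+8=9, c=0*2+1=1
row: 8 vs 9

buggy=8 correct=9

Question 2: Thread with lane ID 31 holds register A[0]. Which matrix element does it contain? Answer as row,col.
lane 31->31/4=7, 31 mod 4=3
i=0  r:7+0->7  c:2·3+0->6

7,6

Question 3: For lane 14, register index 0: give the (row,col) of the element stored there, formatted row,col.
3,4

lane 14->14/4=3, 14 mod 4=2
i=0  r:3+0->3  c:2·2+0->4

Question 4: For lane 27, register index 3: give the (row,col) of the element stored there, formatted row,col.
lane 27: gid=6 (27/4), tid=3 (27%4)
i=3: r=6+8=14, c=3*2+1=7

14,7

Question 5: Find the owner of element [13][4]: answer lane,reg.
r:13=>grp=5,rB=1  c:4=>tig=2,lo=0
L=5*4+2=22  i=1*2+0=2

22,2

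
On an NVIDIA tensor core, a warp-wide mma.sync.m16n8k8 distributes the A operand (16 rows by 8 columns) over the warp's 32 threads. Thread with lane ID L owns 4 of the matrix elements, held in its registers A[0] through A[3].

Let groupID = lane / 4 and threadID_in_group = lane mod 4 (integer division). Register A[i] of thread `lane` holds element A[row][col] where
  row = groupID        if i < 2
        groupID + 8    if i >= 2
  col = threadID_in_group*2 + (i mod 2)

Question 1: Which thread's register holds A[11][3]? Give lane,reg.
r=11→G=3,rhi=1  c=3→T=1,p=1
L=3*4+1=13  i=1*2+1=3

13,3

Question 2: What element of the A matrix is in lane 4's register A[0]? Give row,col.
1,0

lane 4->4/4=1, 4 mod 4=0
i=0  r:1+0->1  c:2·0+0->0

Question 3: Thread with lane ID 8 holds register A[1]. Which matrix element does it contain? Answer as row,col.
2,1

lane 8=>8/4=2, 8 mod 4=0
i=1  r:2+0=>2  c:2·0+1=>1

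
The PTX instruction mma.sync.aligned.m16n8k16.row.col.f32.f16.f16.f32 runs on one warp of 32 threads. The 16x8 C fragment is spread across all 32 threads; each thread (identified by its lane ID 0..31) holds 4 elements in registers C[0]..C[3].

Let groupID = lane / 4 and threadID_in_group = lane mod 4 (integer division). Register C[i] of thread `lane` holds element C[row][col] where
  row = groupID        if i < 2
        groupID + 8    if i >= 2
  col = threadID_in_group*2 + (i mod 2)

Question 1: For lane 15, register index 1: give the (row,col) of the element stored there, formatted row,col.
3,7

lane 15⇒15/4=3, 15 mod 4=3
i=1  r:3+0⇒3  c:2·3+1⇒7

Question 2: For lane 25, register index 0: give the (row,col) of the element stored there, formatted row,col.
6,2

lane 25⇒25/4=6, 25 mod 4=1
i=0  r:6+0⇒6  c:2·1+0⇒2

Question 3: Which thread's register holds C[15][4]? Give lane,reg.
r=15→G=7,rhi=1  c=4→T=2,p=0
L=7*4+2=30  i=1*2+0=2

30,2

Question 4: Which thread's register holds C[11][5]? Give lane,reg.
14,3

r: 11->gid=3,r8=1  c: 5->tid=2,i&1=1
L=3*4+2=14  i=1*2+1=3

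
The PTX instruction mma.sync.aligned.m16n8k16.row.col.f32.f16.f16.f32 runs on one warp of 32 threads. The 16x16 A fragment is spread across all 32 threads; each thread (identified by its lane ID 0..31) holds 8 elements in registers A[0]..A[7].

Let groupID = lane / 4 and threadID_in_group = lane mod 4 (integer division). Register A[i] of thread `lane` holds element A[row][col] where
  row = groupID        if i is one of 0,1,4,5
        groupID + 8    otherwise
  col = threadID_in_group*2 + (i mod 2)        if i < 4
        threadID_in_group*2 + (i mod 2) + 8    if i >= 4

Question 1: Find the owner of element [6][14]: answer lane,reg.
27,4

r:6=>grp=6,rB=0  c:14=>cB=1,tig=3,lo=0
L=6*4+3=27  i=1*4+0*2+0=4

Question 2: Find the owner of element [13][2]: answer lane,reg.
21,2

r: 13->gid=5,r8=1  c: 2->c8=0,tid=1,i&1=0
L=5*4+1=21  i=0*4+1*2+0=2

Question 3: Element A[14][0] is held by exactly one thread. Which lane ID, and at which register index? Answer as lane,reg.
r=14->g=6,rb=1  c=0->cb=0,t=0,b0=0
L=6*4+0=24  i=0*4+1*2+0=2

24,2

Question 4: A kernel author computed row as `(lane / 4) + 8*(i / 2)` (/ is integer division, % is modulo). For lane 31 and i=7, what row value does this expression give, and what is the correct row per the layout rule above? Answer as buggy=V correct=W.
buggy=31 correct=15

`(lane / 4) + 8*(i / 2)`[31,7]=>31
L=31=>grp=31>>2=7, tig=31&3=3
[7]=>row 7+8=15  col 3·2+1+8=15
row: 31 vs 15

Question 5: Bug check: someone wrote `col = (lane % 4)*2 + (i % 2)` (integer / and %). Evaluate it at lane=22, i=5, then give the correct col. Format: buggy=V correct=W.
buggy=5 correct=13

`(lane % 4)*2 + (i % 2)`[22,5]=>5
lane 22=>22/4=5, 22 mod 4=2
i=5  r:5+0=>5  c:2·2+1+8=>13
col: 5 vs 13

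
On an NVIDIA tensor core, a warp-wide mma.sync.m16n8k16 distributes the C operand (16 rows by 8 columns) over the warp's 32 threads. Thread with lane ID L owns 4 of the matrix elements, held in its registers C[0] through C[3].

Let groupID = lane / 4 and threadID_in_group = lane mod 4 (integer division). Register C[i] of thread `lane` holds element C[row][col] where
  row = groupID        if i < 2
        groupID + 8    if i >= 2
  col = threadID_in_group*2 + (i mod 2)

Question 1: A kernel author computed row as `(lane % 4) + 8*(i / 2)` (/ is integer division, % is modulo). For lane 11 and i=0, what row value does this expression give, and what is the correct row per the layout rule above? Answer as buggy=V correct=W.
`(lane % 4) + 8*(i / 2)`[11,0]->3
11: gid=2,tid=3
[0] (2+0,3*2+0) = (2,6)
row: 3 vs 2

buggy=3 correct=2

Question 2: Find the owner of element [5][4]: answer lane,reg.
22,0

r=5->g=5,rb=0  c=4->t=2,b0=0
L=5*4+2=22  i=0*2+0=0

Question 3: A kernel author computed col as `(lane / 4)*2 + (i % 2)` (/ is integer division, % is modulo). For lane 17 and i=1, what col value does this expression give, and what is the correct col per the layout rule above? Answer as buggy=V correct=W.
buggy=9 correct=3

`(lane / 4)*2 + (i % 2)`[17,1]→9
L=17→G=17>>2=4, T=17&3=1
[1]→row 4+0=4  col 1·2+1=3
col: 9 vs 3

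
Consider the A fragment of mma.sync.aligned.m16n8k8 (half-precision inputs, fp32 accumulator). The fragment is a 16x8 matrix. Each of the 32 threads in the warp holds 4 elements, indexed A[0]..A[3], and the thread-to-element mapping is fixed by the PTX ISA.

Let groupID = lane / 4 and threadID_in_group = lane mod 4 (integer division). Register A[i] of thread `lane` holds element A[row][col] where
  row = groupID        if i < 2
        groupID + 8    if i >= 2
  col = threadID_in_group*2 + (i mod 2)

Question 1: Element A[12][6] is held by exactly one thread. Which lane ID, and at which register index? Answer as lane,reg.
r: 12->gid=4,r8=1  c: 6->tid=3,i&1=0
L=4*4+3=19  i=1*2+0=2

19,2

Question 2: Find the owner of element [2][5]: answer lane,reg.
r=2⇒gr=2,Rb=0  c=5⇒th=2,odd=1
L=2*4+2=10  i=0*2+1=1

10,1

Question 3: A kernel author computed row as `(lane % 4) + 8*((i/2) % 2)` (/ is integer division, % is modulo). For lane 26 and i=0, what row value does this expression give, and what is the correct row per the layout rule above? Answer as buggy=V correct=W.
`(lane % 4) + 8*((i/2) % 2)`[26,0]->2
lane 26: gid=6 (26/4), tid=2 (26%4)
i=0: r=6+0=6, c=2*2+0=4
row: 2 vs 6

buggy=2 correct=6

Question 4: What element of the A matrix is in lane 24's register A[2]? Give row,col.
14,0

24: gr=6,th=0
[2] (6+8,0*2+0) = (14,0)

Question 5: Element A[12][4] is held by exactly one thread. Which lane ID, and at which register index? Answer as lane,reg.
r=12->g=4,rb=1  c=4->t=2,b0=0
L=4*4+2=18  i=1*2+0=2

18,2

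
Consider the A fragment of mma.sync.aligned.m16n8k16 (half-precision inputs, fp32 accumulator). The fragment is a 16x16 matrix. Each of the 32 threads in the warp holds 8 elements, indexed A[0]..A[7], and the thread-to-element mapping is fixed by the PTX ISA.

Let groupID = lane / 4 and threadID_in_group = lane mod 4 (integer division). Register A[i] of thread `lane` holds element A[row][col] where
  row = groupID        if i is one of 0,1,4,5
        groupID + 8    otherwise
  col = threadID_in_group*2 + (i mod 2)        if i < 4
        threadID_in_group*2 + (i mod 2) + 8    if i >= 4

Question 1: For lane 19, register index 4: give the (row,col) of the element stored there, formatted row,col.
lane 19: gr=4 (19/4), th=3 (19%4)
i=4: r=4+0=4, c=3*2+0+8=14

4,14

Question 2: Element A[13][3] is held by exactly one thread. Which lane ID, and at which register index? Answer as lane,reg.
21,3

r=13→G=5,rhi=1  c=3→chi=0,T=1,p=1
L=5*4+1=21  i=0*4+1*2+1=3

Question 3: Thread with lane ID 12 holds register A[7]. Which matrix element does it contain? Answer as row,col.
L=12->g=12>>2=3, t=12&3=0
[7]->row 3+8=11  col 0·2+1+8=9

11,9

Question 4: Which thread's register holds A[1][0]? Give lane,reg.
r=1→G=1,rhi=0  c=0→chi=0,T=0,p=0
L=1*4+0=4  i=0*4+0*2+0=0

4,0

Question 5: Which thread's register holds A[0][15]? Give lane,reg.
3,5

r=0->g=0,rb=0  c=15->cb=1,t=3,b0=1
L=0*4+3=3  i=1*4+0*2+1=5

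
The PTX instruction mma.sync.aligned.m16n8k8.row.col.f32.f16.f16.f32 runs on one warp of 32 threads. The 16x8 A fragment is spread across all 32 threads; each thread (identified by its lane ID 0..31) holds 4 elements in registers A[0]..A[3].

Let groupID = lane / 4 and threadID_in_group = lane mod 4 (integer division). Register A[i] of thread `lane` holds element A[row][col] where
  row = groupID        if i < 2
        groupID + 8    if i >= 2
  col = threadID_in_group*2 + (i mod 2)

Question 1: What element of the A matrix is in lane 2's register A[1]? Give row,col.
L=2⇒gr=2>>2=0, th=2&3=2
[1]⇒row 0+0=0  col 2·2+1=5

0,5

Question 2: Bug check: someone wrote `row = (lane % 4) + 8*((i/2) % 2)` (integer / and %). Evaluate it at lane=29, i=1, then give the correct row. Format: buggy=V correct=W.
`(lane % 4) + 8*((i/2) % 2)`[29,1]->1
L=29->gid=29>>2=7, tid=29&3=1
[1]->row 7+0=7  col 1·2+1=3
row: 1 vs 7

buggy=1 correct=7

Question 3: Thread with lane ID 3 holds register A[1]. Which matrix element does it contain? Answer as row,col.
3: grp=0,tig=3
[1] (0+0,3*2+1) = (0,7)

0,7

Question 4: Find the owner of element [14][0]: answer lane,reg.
r=14→G=6,rhi=1  c=0→T=0,p=0
L=6*4+0=24  i=1*2+0=2

24,2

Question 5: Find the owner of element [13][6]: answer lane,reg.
r=13⇒gr=5,Rb=1  c=6⇒th=3,odd=0
L=5*4+3=23  i=1*2+0=2

23,2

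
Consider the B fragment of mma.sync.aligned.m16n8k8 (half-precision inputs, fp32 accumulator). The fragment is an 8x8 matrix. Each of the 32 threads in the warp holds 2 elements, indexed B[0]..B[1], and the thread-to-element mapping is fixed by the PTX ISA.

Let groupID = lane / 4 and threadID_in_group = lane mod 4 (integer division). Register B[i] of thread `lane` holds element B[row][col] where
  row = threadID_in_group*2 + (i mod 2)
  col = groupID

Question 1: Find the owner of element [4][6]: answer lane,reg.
c=6->g=6  r=4->t=2,b0=0
L=6*4+2=26  i=0=0

26,0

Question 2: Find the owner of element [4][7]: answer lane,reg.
c:7=>grp=7  r:4=>tig=2,lo=0
L=7*4+2=30  i=0=0

30,0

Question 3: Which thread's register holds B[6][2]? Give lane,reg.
c=2⇒gr=2  r=6⇒th=3,odd=0
L=2*4+3=11  i=0=0

11,0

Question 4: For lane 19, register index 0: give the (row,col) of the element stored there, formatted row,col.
6,4

lane 19: G=4 (19/4), T=3 (19%4)
i=0: r=3*2+0=6, c=G=4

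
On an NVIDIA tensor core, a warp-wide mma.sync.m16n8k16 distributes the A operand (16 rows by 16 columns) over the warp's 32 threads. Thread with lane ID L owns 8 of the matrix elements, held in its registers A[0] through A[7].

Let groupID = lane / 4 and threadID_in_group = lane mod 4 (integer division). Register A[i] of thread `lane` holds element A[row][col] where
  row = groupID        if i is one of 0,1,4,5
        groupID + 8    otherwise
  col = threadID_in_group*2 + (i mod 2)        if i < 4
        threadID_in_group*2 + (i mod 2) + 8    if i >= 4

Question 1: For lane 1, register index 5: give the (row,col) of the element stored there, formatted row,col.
lane 1: gr=0 (1/4), th=1 (1%4)
i=5: r=0+0=0, c=1*2+1+8=11

0,11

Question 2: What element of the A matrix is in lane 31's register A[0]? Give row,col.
31: g=7,t=3
[0] (7+0,3*2+0+0) = (7,6)

7,6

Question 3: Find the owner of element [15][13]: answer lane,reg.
r=15->g=7,rb=1  c=13->cb=1,t=2,b0=1
L=7*4+2=30  i=1*4+1*2+1=7

30,7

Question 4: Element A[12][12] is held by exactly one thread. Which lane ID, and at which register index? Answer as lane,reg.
18,6

r=12→G=4,rhi=1  c=12→chi=1,T=2,p=0
L=4*4+2=18  i=1*4+1*2+0=6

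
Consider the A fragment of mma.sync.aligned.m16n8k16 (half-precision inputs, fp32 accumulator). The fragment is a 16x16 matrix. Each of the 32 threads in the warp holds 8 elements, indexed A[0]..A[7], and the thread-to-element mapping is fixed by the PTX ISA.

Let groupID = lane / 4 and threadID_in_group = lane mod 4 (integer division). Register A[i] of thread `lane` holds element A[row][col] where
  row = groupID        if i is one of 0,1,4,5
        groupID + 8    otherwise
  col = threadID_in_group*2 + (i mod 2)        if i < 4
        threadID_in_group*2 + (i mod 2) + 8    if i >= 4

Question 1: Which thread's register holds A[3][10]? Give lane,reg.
r=3⇒gr=3,Rb=0  c=10⇒Cb=1,th=1,odd=0
L=3*4+1=13  i=1*4+0*2+0=4

13,4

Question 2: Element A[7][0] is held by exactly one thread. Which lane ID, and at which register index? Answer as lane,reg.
28,0

r=7->g=7,rb=0  c=0->cb=0,t=0,b0=0
L=7*4+0=28  i=0*4+0*2+0=0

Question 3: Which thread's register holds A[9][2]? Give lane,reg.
r: 9->gid=1,r8=1  c: 2->c8=0,tid=1,i&1=0
L=1*4+1=5  i=0*4+1*2+0=2

5,2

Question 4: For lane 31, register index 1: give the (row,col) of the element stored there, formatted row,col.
31: G=7,T=3
[1] (7+0,3*2+1+0) = (7,7)

7,7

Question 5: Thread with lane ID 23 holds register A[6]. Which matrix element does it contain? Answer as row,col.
lane 23: grp=5 (23/4), tig=3 (23%4)
i=6: r=5+8=13, c=3*2+0+8=14

13,14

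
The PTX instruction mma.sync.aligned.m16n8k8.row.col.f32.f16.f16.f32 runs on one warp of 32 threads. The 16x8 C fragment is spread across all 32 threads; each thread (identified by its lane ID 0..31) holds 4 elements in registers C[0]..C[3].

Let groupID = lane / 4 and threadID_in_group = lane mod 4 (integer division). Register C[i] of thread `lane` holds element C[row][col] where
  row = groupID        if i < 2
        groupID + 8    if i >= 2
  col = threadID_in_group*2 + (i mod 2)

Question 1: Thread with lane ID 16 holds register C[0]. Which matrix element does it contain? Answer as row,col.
4,0

lane 16->16/4=4, 16 mod 4=0
i=0  r:4+0->4  c:2·0+0->0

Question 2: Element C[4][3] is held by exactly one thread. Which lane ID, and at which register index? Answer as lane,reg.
r: 4->gid=4,r8=0  c: 3->tid=1,i&1=1
L=4*4+1=17  i=0*2+1=1

17,1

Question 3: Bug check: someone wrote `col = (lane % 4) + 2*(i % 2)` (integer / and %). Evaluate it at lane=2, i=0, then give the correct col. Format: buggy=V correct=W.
buggy=2 correct=4

`(lane % 4) + 2*(i % 2)`[2,0]->2
lane 2->2/4=0, 2 mod 4=2
i=0  r:0+0->0  c:2·2+0->4
col: 2 vs 4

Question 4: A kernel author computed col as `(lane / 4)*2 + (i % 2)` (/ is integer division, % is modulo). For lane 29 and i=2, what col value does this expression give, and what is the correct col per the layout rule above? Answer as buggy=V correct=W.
`(lane / 4)*2 + (i % 2)`[29,2]=>14
29: grp=7,tig=1
[2] (7+8,1*2+0) = (15,2)
col: 14 vs 2

buggy=14 correct=2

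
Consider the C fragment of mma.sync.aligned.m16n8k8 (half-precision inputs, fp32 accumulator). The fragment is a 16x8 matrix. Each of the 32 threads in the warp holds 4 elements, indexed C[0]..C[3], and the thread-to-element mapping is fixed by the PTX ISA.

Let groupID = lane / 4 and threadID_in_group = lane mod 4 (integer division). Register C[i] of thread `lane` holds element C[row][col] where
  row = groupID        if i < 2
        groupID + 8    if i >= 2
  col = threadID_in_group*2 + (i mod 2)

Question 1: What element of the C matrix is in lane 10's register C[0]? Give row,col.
2,4

lane 10: gr=2 (10/4), th=2 (10%4)
i=0: r=2+0=2, c=2*2+0=4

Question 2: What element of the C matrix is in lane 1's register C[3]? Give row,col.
L=1->gid=1>>2=0, tid=1&3=1
[3]->row 0+8=8  col 1·2+1=3

8,3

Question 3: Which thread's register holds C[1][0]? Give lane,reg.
r=1→G=1,rhi=0  c=0→T=0,p=0
L=1*4+0=4  i=0*2+0=0

4,0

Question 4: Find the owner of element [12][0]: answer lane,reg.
r:12=>grp=4,rB=1  c:0=>tig=0,lo=0
L=4*4+0=16  i=1*2+0=2

16,2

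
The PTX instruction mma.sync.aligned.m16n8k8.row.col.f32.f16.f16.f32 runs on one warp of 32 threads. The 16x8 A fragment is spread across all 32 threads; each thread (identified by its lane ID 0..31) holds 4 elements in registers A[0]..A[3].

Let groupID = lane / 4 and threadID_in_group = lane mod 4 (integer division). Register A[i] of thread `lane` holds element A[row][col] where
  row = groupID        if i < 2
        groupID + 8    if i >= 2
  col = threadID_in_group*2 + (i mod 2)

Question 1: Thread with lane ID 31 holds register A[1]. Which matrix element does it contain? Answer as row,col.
31: gid=7,tid=3
[1] (7+0,3*2+1) = (7,7)

7,7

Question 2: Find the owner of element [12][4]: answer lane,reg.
18,2

r: 12->gid=4,r8=1  c: 4->tid=2,i&1=0
L=4*4+2=18  i=1*2+0=2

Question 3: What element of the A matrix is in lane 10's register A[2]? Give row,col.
10,4

10: gr=2,th=2
[2] (2+8,2*2+0) = (10,4)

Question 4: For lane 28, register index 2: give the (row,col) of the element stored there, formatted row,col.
15,0

28: G=7,T=0
[2] (7+8,0*2+0) = (15,0)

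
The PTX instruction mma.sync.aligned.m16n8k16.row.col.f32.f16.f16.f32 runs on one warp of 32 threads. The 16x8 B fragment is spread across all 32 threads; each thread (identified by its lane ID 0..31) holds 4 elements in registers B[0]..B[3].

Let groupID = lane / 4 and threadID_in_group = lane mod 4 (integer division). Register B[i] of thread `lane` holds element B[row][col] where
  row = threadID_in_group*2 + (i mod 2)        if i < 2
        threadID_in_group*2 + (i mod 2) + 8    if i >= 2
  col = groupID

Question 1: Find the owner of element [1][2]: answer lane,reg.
8,1

c=2->g=2  r=1->rb=0,t=0,b0=1
L=2*4+0=8  i=0*2+1=1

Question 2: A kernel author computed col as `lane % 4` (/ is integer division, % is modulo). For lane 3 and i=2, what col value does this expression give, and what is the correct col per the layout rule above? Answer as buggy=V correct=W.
`lane % 4`[3,2]⇒3
lane 3: gr=0 (3/4), th=3 (3%4)
i=2: r=3*2+0+8=14, c=gr=0
col: 3 vs 0

buggy=3 correct=0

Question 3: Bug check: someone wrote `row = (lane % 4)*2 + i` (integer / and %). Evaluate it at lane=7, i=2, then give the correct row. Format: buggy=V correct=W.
`(lane % 4)*2 + i`[7,2]->8
lane 7: gid=1 (7/4), tid=3 (7%4)
i=2: r=3*2+0+8=14, c=gid=1
row: 8 vs 14

buggy=8 correct=14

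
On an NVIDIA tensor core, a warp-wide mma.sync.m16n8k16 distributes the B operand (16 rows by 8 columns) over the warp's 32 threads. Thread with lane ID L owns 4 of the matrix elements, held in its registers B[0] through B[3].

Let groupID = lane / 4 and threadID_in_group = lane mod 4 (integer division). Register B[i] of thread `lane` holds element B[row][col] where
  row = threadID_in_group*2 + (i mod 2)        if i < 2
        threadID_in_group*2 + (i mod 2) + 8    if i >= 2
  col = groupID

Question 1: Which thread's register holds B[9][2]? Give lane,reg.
8,3

c:2=>grp=2  r:9=>rB=1,tig=0,lo=1
L=2*4+0=8  i=1*2+1=3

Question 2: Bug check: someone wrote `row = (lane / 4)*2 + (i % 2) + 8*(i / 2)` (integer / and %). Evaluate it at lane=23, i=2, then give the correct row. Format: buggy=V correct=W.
`(lane / 4)*2 + (i % 2) + 8*(i / 2)`[23,2]->18
23: g=5,t=3
[2] (3*2+0+8,5) = (14,5)
row: 18 vs 14

buggy=18 correct=14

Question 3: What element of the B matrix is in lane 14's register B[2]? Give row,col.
12,3

lane 14->14/4=3, 14 mod 4=2
i=2  r:2·2+0+8->12  c:3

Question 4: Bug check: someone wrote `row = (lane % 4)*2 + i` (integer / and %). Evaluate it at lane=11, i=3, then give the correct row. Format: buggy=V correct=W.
buggy=9 correct=15

`(lane % 4)*2 + i`[11,3]->9
lane 11: g=2 (11/4), t=3 (11%4)
i=3: r=3*2+1+8=15, c=g=2
row: 9 vs 15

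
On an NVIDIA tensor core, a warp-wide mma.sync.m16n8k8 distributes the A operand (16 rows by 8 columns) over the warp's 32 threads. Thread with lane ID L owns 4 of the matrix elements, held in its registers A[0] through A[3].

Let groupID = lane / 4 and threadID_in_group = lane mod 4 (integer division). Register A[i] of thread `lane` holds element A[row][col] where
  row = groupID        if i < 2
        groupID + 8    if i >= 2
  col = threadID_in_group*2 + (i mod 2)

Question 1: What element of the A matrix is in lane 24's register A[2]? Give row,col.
14,0

lane 24: gr=6 (24/4), th=0 (24%4)
i=2: r=6+8=14, c=0*2+0=0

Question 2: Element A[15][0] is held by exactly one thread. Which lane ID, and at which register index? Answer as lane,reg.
r: 15->gid=7,r8=1  c: 0->tid=0,i&1=0
L=7*4+0=28  i=1*2+0=2

28,2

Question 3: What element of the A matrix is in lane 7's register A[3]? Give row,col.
7: gid=1,tid=3
[3] (1+8,3*2+1) = (9,7)

9,7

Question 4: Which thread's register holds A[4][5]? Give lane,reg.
r=4⇒gr=4,Rb=0  c=5⇒th=2,odd=1
L=4*4+2=18  i=0*2+1=1

18,1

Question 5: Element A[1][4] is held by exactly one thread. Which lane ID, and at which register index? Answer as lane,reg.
6,0

r: 1->gid=1,r8=0  c: 4->tid=2,i&1=0
L=1*4+2=6  i=0*2+0=0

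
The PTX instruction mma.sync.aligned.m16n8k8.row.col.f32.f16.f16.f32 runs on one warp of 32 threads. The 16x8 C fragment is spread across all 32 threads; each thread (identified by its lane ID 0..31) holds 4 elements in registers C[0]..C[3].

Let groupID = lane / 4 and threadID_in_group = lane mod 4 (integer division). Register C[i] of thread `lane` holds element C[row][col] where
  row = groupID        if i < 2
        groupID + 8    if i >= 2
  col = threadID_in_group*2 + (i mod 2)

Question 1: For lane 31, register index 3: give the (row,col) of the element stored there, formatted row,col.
15,7

L=31⇒gr=31>>2=7, th=31&3=3
[3]⇒row 7+8=15  col 3·2+1=7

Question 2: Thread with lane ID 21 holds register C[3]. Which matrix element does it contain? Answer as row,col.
21: gr=5,th=1
[3] (5+8,1*2+1) = (13,3)

13,3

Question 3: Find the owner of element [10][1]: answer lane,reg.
8,3

r=10⇒gr=2,Rb=1  c=1⇒th=0,odd=1
L=2*4+0=8  i=1*2+1=3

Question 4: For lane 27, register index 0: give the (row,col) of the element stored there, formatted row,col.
lane 27→27/4=6, 27 mod 4=3
i=0  r:6+0→6  c:2·3+0→6

6,6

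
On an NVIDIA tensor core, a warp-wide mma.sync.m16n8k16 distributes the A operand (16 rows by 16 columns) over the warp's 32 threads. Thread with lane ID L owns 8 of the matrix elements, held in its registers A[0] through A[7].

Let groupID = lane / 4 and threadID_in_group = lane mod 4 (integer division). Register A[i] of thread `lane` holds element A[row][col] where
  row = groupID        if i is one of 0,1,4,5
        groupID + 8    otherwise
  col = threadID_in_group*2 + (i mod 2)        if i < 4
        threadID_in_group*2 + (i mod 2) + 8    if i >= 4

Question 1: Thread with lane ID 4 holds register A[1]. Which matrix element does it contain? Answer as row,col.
lane 4=>4/4=1, 4 mod 4=0
i=1  r:1+0=>1  c:2·0+1+0=>1

1,1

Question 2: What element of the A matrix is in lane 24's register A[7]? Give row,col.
lane 24->24/4=6, 24 mod 4=0
i=7  r:6+8->14  c:2·0+1+8->9

14,9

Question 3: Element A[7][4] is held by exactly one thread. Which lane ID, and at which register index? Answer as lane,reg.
r=7->g=7,rb=0  c=4->cb=0,t=2,b0=0
L=7*4+2=30  i=0*4+0*2+0=0

30,0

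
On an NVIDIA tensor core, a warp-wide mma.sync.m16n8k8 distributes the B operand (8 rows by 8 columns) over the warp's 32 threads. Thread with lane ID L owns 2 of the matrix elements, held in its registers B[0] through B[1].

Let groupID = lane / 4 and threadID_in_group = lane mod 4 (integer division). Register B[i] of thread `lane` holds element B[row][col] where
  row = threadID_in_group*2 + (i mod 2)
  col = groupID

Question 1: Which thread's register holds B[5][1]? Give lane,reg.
6,1

c=1→G=1  r=5→T=2,p=1
L=1*4+2=6  i=1=1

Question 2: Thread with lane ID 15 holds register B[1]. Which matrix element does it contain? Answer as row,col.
lane 15->15/4=3, 15 mod 4=3
i=1  r:2·3+1->7  c:3

7,3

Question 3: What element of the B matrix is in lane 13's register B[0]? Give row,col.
13: G=3,T=1
[0] (1*2+0,3) = (2,3)

2,3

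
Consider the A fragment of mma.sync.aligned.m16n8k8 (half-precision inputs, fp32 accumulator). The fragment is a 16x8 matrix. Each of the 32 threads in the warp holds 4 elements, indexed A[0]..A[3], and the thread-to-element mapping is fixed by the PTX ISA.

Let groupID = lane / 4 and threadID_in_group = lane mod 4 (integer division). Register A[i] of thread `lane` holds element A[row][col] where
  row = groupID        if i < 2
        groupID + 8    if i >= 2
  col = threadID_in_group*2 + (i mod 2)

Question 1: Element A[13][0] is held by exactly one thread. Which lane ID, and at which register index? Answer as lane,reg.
20,2

r: 13->gid=5,r8=1  c: 0->tid=0,i&1=0
L=5*4+0=20  i=1*2+0=2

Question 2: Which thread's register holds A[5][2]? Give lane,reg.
r=5⇒gr=5,Rb=0  c=2⇒th=1,odd=0
L=5*4+1=21  i=0*2+0=0

21,0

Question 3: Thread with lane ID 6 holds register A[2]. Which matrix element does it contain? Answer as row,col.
L=6⇒gr=6>>2=1, th=6&3=2
[2]⇒row 1+8=9  col 2·2+0=4

9,4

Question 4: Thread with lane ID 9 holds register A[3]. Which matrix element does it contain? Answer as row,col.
10,3

lane 9→9/4=2, 9 mod 4=1
i=3  r:2+8→10  c:2·1+1→3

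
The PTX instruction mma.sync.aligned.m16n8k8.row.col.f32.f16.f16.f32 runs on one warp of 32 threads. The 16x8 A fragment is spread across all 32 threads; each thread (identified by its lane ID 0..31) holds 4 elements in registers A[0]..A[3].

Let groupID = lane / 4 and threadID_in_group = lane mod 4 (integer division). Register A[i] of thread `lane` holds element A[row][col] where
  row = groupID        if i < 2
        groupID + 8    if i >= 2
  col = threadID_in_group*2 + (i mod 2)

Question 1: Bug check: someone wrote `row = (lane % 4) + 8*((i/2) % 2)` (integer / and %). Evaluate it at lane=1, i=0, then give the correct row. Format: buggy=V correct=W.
buggy=1 correct=0

`(lane % 4) + 8*((i/2) % 2)`[1,0]->1
L=1->gid=1>>2=0, tid=1&3=1
[0]->row 0+0=0  col 1·2+0=2
row: 1 vs 0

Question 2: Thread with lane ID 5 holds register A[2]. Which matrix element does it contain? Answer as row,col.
9,2

5: grp=1,tig=1
[2] (1+8,1*2+0) = (9,2)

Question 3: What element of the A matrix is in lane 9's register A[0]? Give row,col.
lane 9->9/4=2, 9 mod 4=1
i=0  r:2+0->2  c:2·1+0->2

2,2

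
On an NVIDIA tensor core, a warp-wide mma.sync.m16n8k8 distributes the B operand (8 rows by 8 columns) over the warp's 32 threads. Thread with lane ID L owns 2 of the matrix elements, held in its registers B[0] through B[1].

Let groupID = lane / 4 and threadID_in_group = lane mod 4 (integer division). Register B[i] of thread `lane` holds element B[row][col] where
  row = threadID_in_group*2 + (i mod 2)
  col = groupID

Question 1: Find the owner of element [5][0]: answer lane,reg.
c=0→G=0  r=5→T=2,p=1
L=0*4+2=2  i=1=1

2,1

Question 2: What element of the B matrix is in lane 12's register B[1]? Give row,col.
1,3

12: G=3,T=0
[1] (0*2+1,3) = (1,3)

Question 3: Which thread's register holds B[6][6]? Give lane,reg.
27,0

c: 6->gid=6  r: 6->tid=3,i&1=0
L=6*4+3=27  i=0=0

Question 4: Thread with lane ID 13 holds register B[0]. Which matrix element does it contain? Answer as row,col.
lane 13: grp=3 (13/4), tig=1 (13%4)
i=0: r=1*2+0=2, c=grp=3

2,3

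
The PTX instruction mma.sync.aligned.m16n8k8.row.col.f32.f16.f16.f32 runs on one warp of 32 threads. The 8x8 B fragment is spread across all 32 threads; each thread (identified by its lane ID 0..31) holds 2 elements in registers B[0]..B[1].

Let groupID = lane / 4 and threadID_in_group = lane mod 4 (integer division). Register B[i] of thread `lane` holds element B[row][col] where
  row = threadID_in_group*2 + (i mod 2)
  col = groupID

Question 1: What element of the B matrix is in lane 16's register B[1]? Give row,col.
1,4

lane 16→16/4=4, 16 mod 4=0
i=1  r:2·0+1→1  c:4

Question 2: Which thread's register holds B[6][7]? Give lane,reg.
31,0

c:7=>grp=7  r:6=>tig=3,lo=0
L=7*4+3=31  i=0=0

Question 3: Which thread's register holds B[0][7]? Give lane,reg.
c=7→G=7  r=0→T=0,p=0
L=7*4+0=28  i=0=0

28,0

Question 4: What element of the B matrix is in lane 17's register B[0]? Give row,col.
2,4

L=17⇒gr=17>>2=4, th=17&3=1
[0]⇒row 1·2+0=2  col gr=4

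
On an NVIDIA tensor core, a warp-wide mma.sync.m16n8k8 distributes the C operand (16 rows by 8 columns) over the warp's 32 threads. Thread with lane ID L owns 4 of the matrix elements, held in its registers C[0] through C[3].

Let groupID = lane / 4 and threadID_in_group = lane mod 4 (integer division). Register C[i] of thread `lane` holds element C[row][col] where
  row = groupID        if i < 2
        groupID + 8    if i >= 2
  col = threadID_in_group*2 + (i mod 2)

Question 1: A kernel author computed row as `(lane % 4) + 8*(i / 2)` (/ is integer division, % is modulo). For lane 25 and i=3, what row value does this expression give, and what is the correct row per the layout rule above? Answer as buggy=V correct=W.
buggy=9 correct=14

`(lane % 4) + 8*(i / 2)`[25,3]->9
lane 25->25/4=6, 25 mod 4=1
i=3  r:6+8->14  c:2·1+1->3
row: 9 vs 14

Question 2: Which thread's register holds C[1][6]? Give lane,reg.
r=1→G=1,rhi=0  c=6→T=3,p=0
L=1*4+3=7  i=0*2+0=0

7,0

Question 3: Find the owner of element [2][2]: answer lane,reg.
9,0

r: 2->gid=2,r8=0  c: 2->tid=1,i&1=0
L=2*4+1=9  i=0*2+0=0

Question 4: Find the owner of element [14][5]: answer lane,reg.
r=14⇒gr=6,Rb=1  c=5⇒th=2,odd=1
L=6*4+2=26  i=1*2+1=3

26,3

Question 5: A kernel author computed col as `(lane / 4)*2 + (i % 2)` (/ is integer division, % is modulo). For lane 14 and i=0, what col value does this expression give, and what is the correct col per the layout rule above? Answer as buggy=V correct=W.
buggy=6 correct=4

`(lane / 4)*2 + (i % 2)`[14,0]->6
L=14->g=14>>2=3, t=14&3=2
[0]->row 3+0=3  col 2·2+0=4
col: 6 vs 4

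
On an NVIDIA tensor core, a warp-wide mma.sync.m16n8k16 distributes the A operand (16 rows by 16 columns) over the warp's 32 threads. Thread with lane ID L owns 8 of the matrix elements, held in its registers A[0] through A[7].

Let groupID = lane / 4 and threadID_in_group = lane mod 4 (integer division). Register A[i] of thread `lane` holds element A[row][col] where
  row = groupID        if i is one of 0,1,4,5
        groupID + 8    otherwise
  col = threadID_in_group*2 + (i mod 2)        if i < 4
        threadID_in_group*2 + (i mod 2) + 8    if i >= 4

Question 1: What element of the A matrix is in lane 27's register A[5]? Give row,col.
6,15

lane 27: gid=6 (27/4), tid=3 (27%4)
i=5: r=6+0=6, c=3*2+1+8=15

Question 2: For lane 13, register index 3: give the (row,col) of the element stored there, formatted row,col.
lane 13->13/4=3, 13 mod 4=1
i=3  r:3+8->11  c:2·1+1+0->3

11,3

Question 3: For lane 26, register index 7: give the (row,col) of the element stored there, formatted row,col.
lane 26: g=6 (26/4), t=2 (26%4)
i=7: r=6+8=14, c=2*2+1+8=13

14,13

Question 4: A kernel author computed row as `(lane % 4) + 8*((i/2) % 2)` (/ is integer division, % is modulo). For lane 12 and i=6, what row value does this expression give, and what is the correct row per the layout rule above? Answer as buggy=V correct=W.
`(lane % 4) + 8*((i/2) % 2)`[12,6]->8
lane 12->12/4=3, 12 mod 4=0
i=6  r:3+8->11  c:2·0+0+8->8
row: 8 vs 11

buggy=8 correct=11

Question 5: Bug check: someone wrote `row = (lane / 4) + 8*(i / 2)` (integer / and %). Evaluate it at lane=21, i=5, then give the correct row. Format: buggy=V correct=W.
`(lane / 4) + 8*(i / 2)`[21,5]→21
lane 21: G=5 (21/4), T=1 (21%4)
i=5: r=5+0=5, c=1*2+1+8=11
row: 21 vs 5

buggy=21 correct=5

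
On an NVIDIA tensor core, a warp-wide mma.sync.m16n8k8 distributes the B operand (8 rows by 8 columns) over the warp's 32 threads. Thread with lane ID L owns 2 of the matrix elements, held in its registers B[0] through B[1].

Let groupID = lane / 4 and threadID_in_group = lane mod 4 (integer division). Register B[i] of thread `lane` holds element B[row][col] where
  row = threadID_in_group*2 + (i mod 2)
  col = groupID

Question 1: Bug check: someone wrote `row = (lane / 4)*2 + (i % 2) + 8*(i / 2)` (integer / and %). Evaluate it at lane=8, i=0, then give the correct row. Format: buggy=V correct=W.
buggy=4 correct=0

`(lane / 4)*2 + (i % 2) + 8*(i / 2)`[8,0]⇒4
lane 8⇒8/4=2, 8 mod 4=0
i=0  r:2·0+0⇒0  c:2
row: 4 vs 0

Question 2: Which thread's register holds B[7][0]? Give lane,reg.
3,1

c=0→G=0  r=7→T=3,p=1
L=0*4+3=3  i=1=1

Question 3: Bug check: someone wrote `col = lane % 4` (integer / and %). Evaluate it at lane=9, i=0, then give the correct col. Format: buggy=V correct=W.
`lane % 4`[9,0]->1
L=9->gid=9>>2=2, tid=9&3=1
[0]->row 1·2+0=2  col gid=2
col: 1 vs 2

buggy=1 correct=2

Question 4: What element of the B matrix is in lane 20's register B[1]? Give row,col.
L=20→G=20>>2=5, T=20&3=0
[1]→row 0·2+1=1  col G=5

1,5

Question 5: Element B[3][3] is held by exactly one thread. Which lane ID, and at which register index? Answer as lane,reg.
c: 3->gid=3  r: 3->tid=1,i&1=1
L=3*4+1=13  i=1=1

13,1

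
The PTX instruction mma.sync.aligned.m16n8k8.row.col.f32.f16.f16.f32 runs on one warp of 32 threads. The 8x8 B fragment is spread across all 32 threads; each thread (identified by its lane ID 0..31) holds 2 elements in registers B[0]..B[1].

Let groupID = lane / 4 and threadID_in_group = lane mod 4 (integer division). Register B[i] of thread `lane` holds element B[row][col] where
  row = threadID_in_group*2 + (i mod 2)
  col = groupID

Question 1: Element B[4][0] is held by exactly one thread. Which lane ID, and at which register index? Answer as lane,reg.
c:0=>grp=0  r:4=>tig=2,lo=0
L=0*4+2=2  i=0=0

2,0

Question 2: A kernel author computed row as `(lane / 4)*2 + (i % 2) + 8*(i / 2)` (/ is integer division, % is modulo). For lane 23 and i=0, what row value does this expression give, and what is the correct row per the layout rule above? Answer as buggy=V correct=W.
buggy=10 correct=6

`(lane / 4)*2 + (i % 2) + 8*(i / 2)`[23,0]->10
lane 23: gid=5 (23/4), tid=3 (23%4)
i=0: r=3*2+0=6, c=gid=5
row: 10 vs 6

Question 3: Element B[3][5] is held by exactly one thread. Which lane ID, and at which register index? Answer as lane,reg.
c:5=>grp=5  r:3=>tig=1,lo=1
L=5*4+1=21  i=1=1

21,1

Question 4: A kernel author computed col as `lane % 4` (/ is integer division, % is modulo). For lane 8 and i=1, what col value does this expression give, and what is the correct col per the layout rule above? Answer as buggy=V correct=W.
`lane % 4`[8,1]->0
lane 8->8/4=2, 8 mod 4=0
i=1  r:2·0+1->1  c:2
col: 0 vs 2

buggy=0 correct=2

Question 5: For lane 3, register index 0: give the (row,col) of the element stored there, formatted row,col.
lane 3⇒3/4=0, 3 mod 4=3
i=0  r:2·3+0⇒6  c:0

6,0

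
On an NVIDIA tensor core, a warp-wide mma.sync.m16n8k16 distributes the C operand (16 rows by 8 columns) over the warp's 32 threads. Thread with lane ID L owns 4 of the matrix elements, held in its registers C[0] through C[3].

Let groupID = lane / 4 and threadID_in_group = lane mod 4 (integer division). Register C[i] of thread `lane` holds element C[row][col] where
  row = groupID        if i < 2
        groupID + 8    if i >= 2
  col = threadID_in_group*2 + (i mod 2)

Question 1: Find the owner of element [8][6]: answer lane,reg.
3,2

r: 8->gid=0,r8=1  c: 6->tid=3,i&1=0
L=0*4+3=3  i=1*2+0=2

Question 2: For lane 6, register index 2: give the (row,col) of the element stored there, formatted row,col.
lane 6: grp=1 (6/4), tig=2 (6%4)
i=2: r=1+8=9, c=2*2+0=4

9,4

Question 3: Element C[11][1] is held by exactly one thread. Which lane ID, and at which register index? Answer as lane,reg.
12,3

r: 11->gid=3,r8=1  c: 1->tid=0,i&1=1
L=3*4+0=12  i=1*2+1=3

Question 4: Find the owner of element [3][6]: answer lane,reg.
r=3⇒gr=3,Rb=0  c=6⇒th=3,odd=0
L=3*4+3=15  i=0*2+0=0

15,0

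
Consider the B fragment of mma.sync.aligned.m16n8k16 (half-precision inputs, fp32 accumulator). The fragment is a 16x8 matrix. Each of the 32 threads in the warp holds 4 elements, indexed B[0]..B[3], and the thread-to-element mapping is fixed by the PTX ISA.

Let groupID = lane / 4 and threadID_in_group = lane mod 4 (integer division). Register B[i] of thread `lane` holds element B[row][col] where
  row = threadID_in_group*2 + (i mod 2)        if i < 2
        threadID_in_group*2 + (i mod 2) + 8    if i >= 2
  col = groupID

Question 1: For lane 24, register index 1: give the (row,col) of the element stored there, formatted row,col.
1,6

lane 24->24/4=6, 24 mod 4=0
i=1  r:2·0+1+0->1  c:6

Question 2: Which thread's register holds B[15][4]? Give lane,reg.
19,3

c=4→G=4  r=15→rhi=1,T=3,p=1
L=4*4+3=19  i=1*2+1=3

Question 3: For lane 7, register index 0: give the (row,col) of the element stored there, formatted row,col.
6,1

7: g=1,t=3
[0] (3*2+0+0,1) = (6,1)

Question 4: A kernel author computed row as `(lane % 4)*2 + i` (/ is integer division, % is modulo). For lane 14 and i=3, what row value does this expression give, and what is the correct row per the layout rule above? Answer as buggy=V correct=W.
buggy=7 correct=13

`(lane % 4)*2 + i`[14,3]→7
lane 14→14/4=3, 14 mod 4=2
i=3  r:2·2+1+8→13  c:3
row: 7 vs 13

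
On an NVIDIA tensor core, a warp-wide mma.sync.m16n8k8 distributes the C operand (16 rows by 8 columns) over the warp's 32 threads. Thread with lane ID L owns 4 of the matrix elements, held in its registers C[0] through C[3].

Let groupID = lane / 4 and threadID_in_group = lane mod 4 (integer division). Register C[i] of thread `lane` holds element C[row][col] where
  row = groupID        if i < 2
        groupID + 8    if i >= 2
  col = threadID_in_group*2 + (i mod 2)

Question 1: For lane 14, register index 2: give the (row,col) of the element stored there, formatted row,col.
11,4

L=14→G=14>>2=3, T=14&3=2
[2]→row 3+8=11  col 2·2+0=4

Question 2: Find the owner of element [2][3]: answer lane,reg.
9,1

r=2⇒gr=2,Rb=0  c=3⇒th=1,odd=1
L=2*4+1=9  i=0*2+1=1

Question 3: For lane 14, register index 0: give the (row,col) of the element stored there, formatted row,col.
L=14=>grp=14>>2=3, tig=14&3=2
[0]=>row 3+0=3  col 2·2+0=4

3,4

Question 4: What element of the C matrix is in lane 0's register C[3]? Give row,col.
8,1

lane 0: G=0 (0/4), T=0 (0%4)
i=3: r=0+8=8, c=0*2+1=1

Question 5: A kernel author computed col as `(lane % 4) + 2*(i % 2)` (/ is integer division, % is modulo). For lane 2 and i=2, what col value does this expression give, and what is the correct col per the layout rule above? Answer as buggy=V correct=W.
buggy=2 correct=4

`(lane % 4) + 2*(i % 2)`[2,2]->2
2: g=0,t=2
[2] (0+8,2*2+0) = (8,4)
col: 2 vs 4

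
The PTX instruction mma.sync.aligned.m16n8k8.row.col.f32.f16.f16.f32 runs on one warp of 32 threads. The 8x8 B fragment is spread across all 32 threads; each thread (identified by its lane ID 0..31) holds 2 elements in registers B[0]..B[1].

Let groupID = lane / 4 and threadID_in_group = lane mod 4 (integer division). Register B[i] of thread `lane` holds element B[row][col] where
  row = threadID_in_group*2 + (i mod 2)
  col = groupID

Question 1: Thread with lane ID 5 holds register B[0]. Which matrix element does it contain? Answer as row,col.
L=5⇒gr=5>>2=1, th=5&3=1
[0]⇒row 1·2+0=2  col gr=1

2,1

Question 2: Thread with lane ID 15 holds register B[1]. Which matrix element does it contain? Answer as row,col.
lane 15: G=3 (15/4), T=3 (15%4)
i=1: r=3*2+1=7, c=G=3

7,3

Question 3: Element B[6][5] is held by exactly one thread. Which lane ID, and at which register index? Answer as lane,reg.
23,0

c=5⇒gr=5  r=6⇒th=3,odd=0
L=5*4+3=23  i=0=0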